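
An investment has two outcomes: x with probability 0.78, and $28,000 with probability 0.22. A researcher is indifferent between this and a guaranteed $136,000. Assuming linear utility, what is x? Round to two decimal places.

0.78·x + 0.22·28000 = 136000
0.78·x = 136000 − 6160 = 129840
x = 129840 / 0.78 = 166461.5385

x = $166,461.54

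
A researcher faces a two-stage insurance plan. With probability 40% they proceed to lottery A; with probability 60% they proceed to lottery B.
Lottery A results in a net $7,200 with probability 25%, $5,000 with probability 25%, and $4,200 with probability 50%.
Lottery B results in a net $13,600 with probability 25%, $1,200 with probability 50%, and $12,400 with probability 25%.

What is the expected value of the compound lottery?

$6,320

EV(A) = 0.25 × 7200 + 0.25 × 5000 + 0.5 × 4200 = 1800 + 1250 + 2100 = 5150
EV(B) = 0.25 × 13600 + 0.5 × 1200 + 0.25 × 12400 = 3400 + 600 + 3100 = 7100
Overall = 0.4 × 5150 + 0.6 × 7100 = 2060 + 4260 = 6320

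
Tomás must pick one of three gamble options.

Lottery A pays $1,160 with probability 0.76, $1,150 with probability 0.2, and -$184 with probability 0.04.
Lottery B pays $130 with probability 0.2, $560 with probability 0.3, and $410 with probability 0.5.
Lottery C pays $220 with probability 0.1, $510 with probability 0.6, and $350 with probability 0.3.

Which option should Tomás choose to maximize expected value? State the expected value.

Lottery A ($1,104.24)

Lottery A = 0.76 × 1160 + 0.2 × 1150 + 0.04 × (-184) = 881.6 + 230 − 7.36 = 1104.24
Lottery B = 0.2 × 130 + 0.3 × 560 + 0.5 × 410 = 26 + 168 + 205 = 399
Lottery C = 0.1 × 220 + 0.6 × 510 + 0.3 × 350 = 22 + 306 + 105 = 433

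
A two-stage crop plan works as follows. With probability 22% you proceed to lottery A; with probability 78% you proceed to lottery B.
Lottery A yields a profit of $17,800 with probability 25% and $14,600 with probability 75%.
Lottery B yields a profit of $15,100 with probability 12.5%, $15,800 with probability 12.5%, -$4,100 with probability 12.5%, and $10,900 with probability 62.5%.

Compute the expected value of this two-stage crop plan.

$11,314.75

EV(A) = 0.25 × 17800 + 0.75 × 14600 = 4450 + 10950 = 15400
EV(B) = 0.125 × 15100 + 0.125 × 15800 + 0.125 × (-4100) + 0.625 × 10900 = 1887.5 + 1975 − 512.5 + 6812.5 = 10162.5
Overall = 0.22 × 15400 + 0.78 × 10162.5 = 3388 + 7926.75 = 11314.75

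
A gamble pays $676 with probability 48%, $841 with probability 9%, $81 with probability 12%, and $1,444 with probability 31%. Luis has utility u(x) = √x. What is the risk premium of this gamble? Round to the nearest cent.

E[u] = 0.48·√676 + 0.09·√841 + 0.12·√81 + 0.31·√1444 = 0.48·26 + 0.09·29 + 0.12·9 + 0.31·38 = 27.95
CE = (27.95)² = 781.2025
Risk premium = EV − CE = 857.53 − 781.2025 = 76.3275

$76.33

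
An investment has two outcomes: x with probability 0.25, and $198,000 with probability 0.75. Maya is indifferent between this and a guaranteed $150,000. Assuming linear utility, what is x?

0.25·x + 0.75·198000 = 150000
0.25·x = 150000 − 148500 = 1500
x = 1500 / 0.25 = 6000

x = $6,000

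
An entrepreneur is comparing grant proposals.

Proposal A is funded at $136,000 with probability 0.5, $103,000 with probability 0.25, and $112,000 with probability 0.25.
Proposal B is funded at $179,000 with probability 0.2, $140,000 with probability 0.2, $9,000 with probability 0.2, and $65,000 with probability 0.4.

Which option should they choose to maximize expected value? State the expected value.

Proposal A = 0.5 × 136000 + 0.25 × 103000 + 0.25 × 112000 = 68000 + 25750 + 28000 = 121750
Proposal B = 0.2 × 179000 + 0.2 × 140000 + 0.2 × 9000 + 0.4 × 65000 = 35800 + 28000 + 1800 + 26000 = 91600

Proposal A ($121,750)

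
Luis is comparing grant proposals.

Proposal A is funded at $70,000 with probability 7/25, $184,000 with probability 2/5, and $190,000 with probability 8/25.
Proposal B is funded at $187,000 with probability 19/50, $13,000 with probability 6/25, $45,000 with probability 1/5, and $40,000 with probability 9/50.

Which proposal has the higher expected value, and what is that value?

Proposal A ($154,000)

Proposal A = 7/25 × 70000 + 2/5 × 184000 + 8/25 × 190000 = 19600 + 73600 + 60800 = 154000
Proposal B = 19/50 × 187000 + 6/25 × 13000 + 1/5 × 45000 + 9/50 × 40000 = 71060 + 3120 + 9000 + 7200 = 90380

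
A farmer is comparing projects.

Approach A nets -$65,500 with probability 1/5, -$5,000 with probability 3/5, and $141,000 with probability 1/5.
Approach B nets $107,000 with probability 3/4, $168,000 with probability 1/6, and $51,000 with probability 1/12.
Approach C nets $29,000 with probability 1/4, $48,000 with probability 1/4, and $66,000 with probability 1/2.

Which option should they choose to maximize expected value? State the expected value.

Approach A = 1/5 × (-65500) + 3/5 × (-5000) + 1/5 × 141000 = -13100 − 3000 + 28200 = 12100
Approach B = 3/4 × 107000 + 1/6 × 168000 + 1/12 × 51000 = 80250 + 28000 + 4250 = 112500
Approach C = 1/4 × 29000 + 1/4 × 48000 + 1/2 × 66000 = 7250 + 12000 + 33000 = 52250

Approach B ($112,500)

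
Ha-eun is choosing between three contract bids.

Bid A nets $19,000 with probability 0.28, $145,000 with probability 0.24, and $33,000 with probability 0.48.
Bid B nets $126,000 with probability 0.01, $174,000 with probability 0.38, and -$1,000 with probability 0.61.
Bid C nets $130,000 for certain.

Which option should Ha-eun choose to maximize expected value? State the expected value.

Bid A = 0.28 × 19000 + 0.24 × 145000 + 0.48 × 33000 = 5320 + 34800 + 15840 = 55960
Bid B = 0.01 × 126000 + 0.38 × 174000 + 0.61 × (-1000) = 1260 + 66120 − 610 = 66770
Bid C: 130000 (certain)

Bid C ($130,000)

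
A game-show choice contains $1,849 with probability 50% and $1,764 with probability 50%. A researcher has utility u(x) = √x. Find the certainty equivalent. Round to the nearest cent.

$1,806.25

E[u] = 0.5·√1849 + 0.5·√1764 = 0.5·43 + 0.5·42 = 42.5
CE = (42.5)² = 1806.25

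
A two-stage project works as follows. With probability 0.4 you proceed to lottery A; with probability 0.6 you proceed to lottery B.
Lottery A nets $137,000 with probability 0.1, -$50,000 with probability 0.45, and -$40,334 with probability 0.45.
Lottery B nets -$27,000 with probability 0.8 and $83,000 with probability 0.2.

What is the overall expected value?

-$13,780.12

EV(A) = 0.1 × 137000 + 0.45 × (-50000) + 0.45 × (-40334) = 13700 − 22500 − 18150.3 = -26950.3
EV(B) = 0.8 × (-27000) + 0.2 × 83000 = -21600 + 16600 = -5000
Overall = 0.4 × (-26950.3) + 0.6 × (-5000) = -10780.12 − 3000 = -13780.12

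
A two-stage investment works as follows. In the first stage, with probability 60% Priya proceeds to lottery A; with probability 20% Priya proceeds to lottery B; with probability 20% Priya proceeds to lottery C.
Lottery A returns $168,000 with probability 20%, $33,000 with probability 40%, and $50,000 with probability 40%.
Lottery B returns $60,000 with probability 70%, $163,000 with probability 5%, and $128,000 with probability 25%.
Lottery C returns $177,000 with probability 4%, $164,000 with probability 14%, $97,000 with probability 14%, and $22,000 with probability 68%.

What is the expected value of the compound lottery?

$68,226

EV(A) = 0.2 × 168000 + 0.4 × 33000 + 0.4 × 50000 = 33600 + 13200 + 20000 = 66800
EV(B) = 0.7 × 60000 + 0.05 × 163000 + 0.25 × 128000 = 42000 + 8150 + 32000 = 82150
EV(C) = 0.04 × 177000 + 0.14 × 164000 + 0.14 × 97000 + 0.68 × 22000 = 7080 + 22960 + 13580 + 14960 = 58580
Overall = 0.6 × 66800 + 0.2 × 82150 + 0.2 × 58580 = 40080 + 16430 + 11716 = 68226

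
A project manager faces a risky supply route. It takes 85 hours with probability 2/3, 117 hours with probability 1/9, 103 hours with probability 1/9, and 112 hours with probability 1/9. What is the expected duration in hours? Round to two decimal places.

93.56 hours

EV = 2/3 × 85 + 1/9 × 117 + 1/9 × 103 + 1/9 × 112 = 56.6667 + 13 + 11.4444 + 12.4444 = 93.5556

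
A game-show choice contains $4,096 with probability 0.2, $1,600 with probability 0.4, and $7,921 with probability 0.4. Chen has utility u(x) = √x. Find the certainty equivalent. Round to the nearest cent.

$4,147.36

E[u] = 0.2·√4096 + 0.4·√1600 + 0.4·√7921 = 0.2·64 + 0.4·40 + 0.4·89 = 64.4
CE = (64.4)² = 4147.36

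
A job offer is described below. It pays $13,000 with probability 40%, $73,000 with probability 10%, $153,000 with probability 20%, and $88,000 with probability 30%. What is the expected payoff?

$69,500

EV = 0.4 × 13000 + 0.1 × 73000 + 0.2 × 153000 + 0.3 × 88000 = 5200 + 7300 + 30600 + 26400 = 69500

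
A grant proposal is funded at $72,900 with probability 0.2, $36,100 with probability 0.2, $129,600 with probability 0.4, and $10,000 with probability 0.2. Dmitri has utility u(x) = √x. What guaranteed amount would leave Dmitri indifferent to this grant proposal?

$65,536

E[u] = 0.2·√72900 + 0.2·√36100 + 0.4·√129600 + 0.2·√10000 = 0.2·270 + 0.2·190 + 0.4·360 + 0.2·100 = 256
CE = (256)² = 65536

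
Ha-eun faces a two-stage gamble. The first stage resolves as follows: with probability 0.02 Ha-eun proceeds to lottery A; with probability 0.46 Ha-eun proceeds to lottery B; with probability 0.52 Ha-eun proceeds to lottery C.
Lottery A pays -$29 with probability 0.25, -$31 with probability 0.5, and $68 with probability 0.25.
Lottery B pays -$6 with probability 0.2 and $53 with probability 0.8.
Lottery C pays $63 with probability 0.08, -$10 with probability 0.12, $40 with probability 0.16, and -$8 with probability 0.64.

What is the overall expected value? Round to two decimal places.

$21.50

EV(A) = 0.25 × (-29) + 0.5 × (-31) + 0.25 × 68 = -7.25 − 15.5 + 17 = -5.75
EV(B) = 0.2 × (-6) + 0.8 × 53 = -1.2 + 42.4 = 41.2
EV(C) = 0.08 × 63 + 0.12 × (-10) + 0.16 × 40 + 0.64 × (-8) = 5.04 − 1.2 + 6.4 − 5.12 = 5.12
Overall = 0.02 × (-5.75) + 0.46 × 41.2 + 0.52 × 5.12 = -0.115 + 18.952 + 2.6624 = 21.4994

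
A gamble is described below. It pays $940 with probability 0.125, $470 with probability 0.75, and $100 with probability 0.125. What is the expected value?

EV = 0.125 × 940 + 0.75 × 470 + 0.125 × 100 = 117.5 + 352.5 + 12.5 = 482.5

$482.50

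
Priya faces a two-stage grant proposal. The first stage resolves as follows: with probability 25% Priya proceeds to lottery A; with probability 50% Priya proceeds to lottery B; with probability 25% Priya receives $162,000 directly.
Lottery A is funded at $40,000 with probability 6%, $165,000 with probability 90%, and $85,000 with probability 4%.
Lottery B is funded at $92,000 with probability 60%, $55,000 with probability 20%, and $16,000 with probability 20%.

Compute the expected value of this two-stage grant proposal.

EV(A) = 0.06 × 40000 + 0.9 × 165000 + 0.04 × 85000 = 2400 + 148500 + 3400 = 154300
EV(B) = 0.6 × 92000 + 0.2 × 55000 + 0.2 × 16000 = 55200 + 11000 + 3200 = 69400
Branch C: 162000 (certain)
Overall = 0.25 × 154300 + 0.5 × 69400 + 0.25 × 162000 = 38575 + 34700 + 40500 = 113775

$113,775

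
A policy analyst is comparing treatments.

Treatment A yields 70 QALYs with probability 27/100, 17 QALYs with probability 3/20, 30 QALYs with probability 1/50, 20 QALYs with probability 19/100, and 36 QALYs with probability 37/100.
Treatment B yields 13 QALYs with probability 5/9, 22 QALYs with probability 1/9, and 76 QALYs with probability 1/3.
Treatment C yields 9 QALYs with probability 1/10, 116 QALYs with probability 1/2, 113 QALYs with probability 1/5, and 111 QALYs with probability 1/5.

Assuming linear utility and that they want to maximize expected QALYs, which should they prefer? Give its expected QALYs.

Treatment A = 27/100 × 70 + 3/20 × 17 + 1/50 × 30 + 19/100 × 20 + 37/100 × 36 = 18.9 + 2.55 + 0.6 + 3.8 + 13.32 = 39.17
Treatment B = 5/9 × 13 + 1/9 × 22 + 1/3 × 76 = 7.2222 + 2.4444 + 25.3333 = 35
Treatment C = 1/10 × 9 + 1/2 × 116 + 1/5 × 113 + 1/5 × 111 = 0.9 + 58 + 22.6 + 22.2 = 103.7

Treatment C (103.7 QALYs)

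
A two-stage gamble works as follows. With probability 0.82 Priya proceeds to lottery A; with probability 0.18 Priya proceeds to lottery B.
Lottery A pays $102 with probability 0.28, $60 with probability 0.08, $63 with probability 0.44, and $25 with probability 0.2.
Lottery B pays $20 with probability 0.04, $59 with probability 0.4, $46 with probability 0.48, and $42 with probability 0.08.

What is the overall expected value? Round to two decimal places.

EV(A) = 0.28 × 102 + 0.08 × 60 + 0.44 × 63 + 0.2 × 25 = 28.56 + 4.8 + 27.72 + 5 = 66.08
EV(B) = 0.04 × 20 + 0.4 × 59 + 0.48 × 46 + 0.08 × 42 = 0.8 + 23.6 + 22.08 + 3.36 = 49.84
Overall = 0.82 × 66.08 + 0.18 × 49.84 = 54.1856 + 8.9712 = 63.1568

$63.16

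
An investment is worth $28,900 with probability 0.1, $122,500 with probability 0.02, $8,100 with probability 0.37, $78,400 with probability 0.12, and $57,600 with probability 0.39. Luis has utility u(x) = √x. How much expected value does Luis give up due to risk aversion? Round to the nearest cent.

$6,168.75

E[u] = 0.1·√28900 + 0.02·√122500 + 0.37·√8100 + 0.12·√78400 + 0.39·√57600 = 0.1·170 + 0.02·350 + 0.37·90 + 0.12·280 + 0.39·240 = 184.5
CE = (184.5)² = 34040.25
Risk premium = EV − CE = 40209 − 34040.25 = 6168.75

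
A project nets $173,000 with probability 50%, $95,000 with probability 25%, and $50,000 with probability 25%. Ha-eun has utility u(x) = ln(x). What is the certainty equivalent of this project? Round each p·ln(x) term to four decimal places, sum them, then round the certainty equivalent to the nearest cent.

$109,185.11

E[u] = 0.5·ln(173000) + 0.25·ln(95000) + 0.25·ln(50000) = 6.0305 + 2.8654 + 2.7049 = 11.6008
CE = e^11.6008 ≈ 109185.11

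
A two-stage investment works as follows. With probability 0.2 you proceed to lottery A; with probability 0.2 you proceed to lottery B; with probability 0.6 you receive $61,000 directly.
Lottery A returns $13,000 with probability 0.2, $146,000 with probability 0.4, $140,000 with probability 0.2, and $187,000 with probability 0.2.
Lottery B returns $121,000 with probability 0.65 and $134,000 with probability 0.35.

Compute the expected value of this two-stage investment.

$86,990

EV(A) = 0.2 × 13000 + 0.4 × 146000 + 0.2 × 140000 + 0.2 × 187000 = 2600 + 58400 + 28000 + 37400 = 126400
EV(B) = 0.65 × 121000 + 0.35 × 134000 = 78650 + 46900 = 125550
Branch C: 61000 (certain)
Overall = 0.2 × 126400 + 0.2 × 125550 + 0.6 × 61000 = 25280 + 25110 + 36600 = 86990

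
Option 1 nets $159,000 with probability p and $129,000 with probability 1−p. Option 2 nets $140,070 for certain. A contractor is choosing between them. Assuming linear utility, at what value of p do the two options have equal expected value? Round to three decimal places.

p·159000 + (1−p)·129000 = 140070
30000p + 129000 = 140070
p = (140070 − 129000) / 30000

p = 0.369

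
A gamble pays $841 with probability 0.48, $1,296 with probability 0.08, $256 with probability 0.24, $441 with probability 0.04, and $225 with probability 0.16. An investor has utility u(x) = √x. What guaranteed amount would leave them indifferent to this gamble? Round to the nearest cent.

E[u] = 0.48·√841 + 0.08·√1296 + 0.24·√256 + 0.04·√441 + 0.16·√225 = 0.48·29 + 0.08·36 + 0.24·16 + 0.04·21 + 0.16·15 = 23.88
CE = (23.88)² = 570.2544

$570.25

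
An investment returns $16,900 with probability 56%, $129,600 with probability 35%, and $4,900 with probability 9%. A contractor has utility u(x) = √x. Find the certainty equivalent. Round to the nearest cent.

E[u] = 0.56·√16900 + 0.35·√129600 + 0.09·√4900 = 0.56·130 + 0.35·360 + 0.09·70 = 205.1
CE = (205.1)² = 42066.01

$42,066.01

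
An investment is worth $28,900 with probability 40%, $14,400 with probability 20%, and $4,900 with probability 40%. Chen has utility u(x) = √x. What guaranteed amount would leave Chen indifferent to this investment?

$14,400

E[u] = 0.4·√28900 + 0.2·√14400 + 0.4·√4900 = 0.4·170 + 0.2·120 + 0.4·70 = 120
CE = (120)² = 14400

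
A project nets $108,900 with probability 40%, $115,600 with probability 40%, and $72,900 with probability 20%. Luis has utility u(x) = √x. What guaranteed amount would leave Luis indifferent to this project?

E[u] = 0.4·√108900 + 0.4·√115600 + 0.2·√72900 = 0.4·330 + 0.4·340 + 0.2·270 = 322
CE = (322)² = 103684

$103,684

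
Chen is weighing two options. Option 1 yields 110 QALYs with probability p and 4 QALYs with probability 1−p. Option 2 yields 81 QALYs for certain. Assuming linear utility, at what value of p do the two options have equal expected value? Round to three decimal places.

p = 0.726

p·110 + (1−p)·4 = 81
106p + 4 = 81
p = (81 − 4) / 106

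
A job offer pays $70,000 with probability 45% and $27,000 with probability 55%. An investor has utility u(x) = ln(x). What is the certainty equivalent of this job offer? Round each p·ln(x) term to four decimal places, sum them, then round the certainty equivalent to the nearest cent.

E[u] = 0.45·ln(70000) + 0.55·ln(27000) = 5.0203 + 5.6120 = 10.6323
CE = e^10.6323 ≈ 41452.36

$41,452.36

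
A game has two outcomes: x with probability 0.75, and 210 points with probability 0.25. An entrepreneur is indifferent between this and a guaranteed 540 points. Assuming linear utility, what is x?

0.75·x + 0.25·210 = 540
0.75·x = 540 − 52.5 = 487.5
x = 487.5 / 0.75 = 650

x = 650 points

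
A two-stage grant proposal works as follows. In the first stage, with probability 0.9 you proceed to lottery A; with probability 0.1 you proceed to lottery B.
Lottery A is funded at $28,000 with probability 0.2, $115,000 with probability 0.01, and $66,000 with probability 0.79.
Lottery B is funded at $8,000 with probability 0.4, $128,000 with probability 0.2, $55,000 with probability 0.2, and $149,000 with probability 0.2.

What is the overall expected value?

EV(A) = 0.2 × 28000 + 0.01 × 115000 + 0.79 × 66000 = 5600 + 1150 + 52140 = 58890
EV(B) = 0.4 × 8000 + 0.2 × 128000 + 0.2 × 55000 + 0.2 × 149000 = 3200 + 25600 + 11000 + 29800 = 69600
Overall = 0.9 × 58890 + 0.1 × 69600 = 53001 + 6960 = 59961

$59,961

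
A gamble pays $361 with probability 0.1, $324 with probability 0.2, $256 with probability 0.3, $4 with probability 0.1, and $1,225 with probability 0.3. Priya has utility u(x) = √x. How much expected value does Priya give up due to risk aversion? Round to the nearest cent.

E[u] = 0.1·√361 + 0.2·√324 + 0.3·√256 + 0.1·√4 + 0.3·√1225 = 0.1·19 + 0.2·18 + 0.3·16 + 0.1·2 + 0.3·35 = 21
CE = (21)² = 441
Risk premium = EV − CE = 545.6 − 441 = 104.6

$104.60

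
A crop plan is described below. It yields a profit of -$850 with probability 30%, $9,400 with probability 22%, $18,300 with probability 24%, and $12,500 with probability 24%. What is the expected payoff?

$9,205

EV = 0.3 × (-850) + 0.22 × 9400 + 0.24 × 18300 + 0.24 × 12500 = -255 + 2068 + 4392 + 3000 = 9205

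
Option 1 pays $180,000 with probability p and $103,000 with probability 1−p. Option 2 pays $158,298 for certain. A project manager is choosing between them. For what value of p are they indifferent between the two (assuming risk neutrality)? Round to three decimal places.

p·180000 + (1−p)·103000 = 158298
77000p + 103000 = 158298
p = (158298 − 103000) / 77000

p = 0.718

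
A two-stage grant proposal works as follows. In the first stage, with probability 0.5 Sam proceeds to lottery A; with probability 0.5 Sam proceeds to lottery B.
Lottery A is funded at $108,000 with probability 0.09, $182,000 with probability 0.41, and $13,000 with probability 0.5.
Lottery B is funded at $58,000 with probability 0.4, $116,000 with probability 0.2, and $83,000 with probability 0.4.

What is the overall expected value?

EV(A) = 0.09 × 108000 + 0.41 × 182000 + 0.5 × 13000 = 9720 + 74620 + 6500 = 90840
EV(B) = 0.4 × 58000 + 0.2 × 116000 + 0.4 × 83000 = 23200 + 23200 + 33200 = 79600
Overall = 0.5 × 90840 + 0.5 × 79600 = 45420 + 39800 = 85220

$85,220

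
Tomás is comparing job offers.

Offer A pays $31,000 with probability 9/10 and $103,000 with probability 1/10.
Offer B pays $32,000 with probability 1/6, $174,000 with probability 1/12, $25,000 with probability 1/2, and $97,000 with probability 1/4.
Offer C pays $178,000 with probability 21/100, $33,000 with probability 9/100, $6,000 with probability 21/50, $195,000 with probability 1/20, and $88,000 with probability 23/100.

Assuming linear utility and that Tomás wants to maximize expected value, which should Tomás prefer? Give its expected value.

Offer A = 9/10 × 31000 + 1/10 × 103000 = 27900 + 10300 = 38200
Offer B = 1/6 × 32000 + 1/12 × 174000 + 1/2 × 25000 + 1/4 × 97000 = 5333.3333 + 14500 + 12500 + 24250 = 56583.3333
Offer C = 21/100 × 178000 + 9/100 × 33000 + 21/50 × 6000 + 1/20 × 195000 + 23/100 × 88000 = 37380 + 2970 + 2520 + 9750 + 20240 = 72860

Offer C ($72,860)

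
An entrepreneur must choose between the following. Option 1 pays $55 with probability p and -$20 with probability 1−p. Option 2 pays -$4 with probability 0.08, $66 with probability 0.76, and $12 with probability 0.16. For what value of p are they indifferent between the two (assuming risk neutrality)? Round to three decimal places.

p = 0.957

EV(Option 2) = 0.08 × (-4) + 0.76 × 66 + 0.16 × 12 = -0.32 + 50.16 + 1.92 = 51.76
p·55 + (1−p)·(-20) = 51.76
75p − 20 = 51.76
p = (51.76 + 20) / 75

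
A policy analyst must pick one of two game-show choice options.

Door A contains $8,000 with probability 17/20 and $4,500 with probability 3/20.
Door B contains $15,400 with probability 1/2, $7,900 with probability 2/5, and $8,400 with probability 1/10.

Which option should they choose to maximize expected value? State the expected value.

Door A = 17/20 × 8000 + 3/20 × 4500 = 6800 + 675 = 7475
Door B = 1/2 × 15400 + 2/5 × 7900 + 1/10 × 8400 = 7700 + 3160 + 840 = 11700

Door B ($11,700)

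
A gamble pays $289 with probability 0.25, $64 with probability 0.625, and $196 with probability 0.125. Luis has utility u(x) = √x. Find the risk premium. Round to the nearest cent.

E[u] = 0.25·√289 + 0.625·√64 + 0.125·√196 = 0.25·17 + 0.625·8 + 0.125·14 = 11
CE = (11)² = 121
Risk premium = EV − CE = 136.75 − 121 = 15.75

$15.75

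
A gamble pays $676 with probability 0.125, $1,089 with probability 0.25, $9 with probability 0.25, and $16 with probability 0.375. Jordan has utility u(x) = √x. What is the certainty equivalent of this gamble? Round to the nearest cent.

E[u] = 0.125·√676 + 0.25·√1089 + 0.25·√9 + 0.375·√16 = 0.125·26 + 0.25·33 + 0.25·3 + 0.375·4 = 13.75
CE = (13.75)² = 189.0625

$189.06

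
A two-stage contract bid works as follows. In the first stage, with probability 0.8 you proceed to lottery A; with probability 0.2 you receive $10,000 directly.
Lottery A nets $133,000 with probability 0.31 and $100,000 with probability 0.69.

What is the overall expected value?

EV(A) = 0.31 × 133000 + 0.69 × 100000 = 41230 + 69000 = 110230
Branch B: 10000 (certain)
Overall = 0.8 × 110230 + 0.2 × 10000 = 88184 + 2000 = 90184

$90,184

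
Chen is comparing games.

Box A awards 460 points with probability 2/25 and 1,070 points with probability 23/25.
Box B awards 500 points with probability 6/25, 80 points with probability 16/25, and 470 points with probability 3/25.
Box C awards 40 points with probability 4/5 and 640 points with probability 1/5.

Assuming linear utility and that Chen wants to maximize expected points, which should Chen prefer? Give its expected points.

Box A = 2/25 × 460 + 23/25 × 1070 = 36.8 + 984.4 = 1021.2
Box B = 6/25 × 500 + 16/25 × 80 + 3/25 × 470 = 120 + 51.2 + 56.4 = 227.6
Box C = 4/5 × 40 + 1/5 × 640 = 32 + 128 = 160

Box A (1021.2 points)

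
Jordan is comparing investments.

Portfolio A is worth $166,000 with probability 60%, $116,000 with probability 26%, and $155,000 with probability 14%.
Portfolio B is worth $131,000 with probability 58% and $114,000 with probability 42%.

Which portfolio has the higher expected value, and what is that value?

Portfolio A = 0.6 × 166000 + 0.26 × 116000 + 0.14 × 155000 = 99600 + 30160 + 21700 = 151460
Portfolio B = 0.58 × 131000 + 0.42 × 114000 = 75980 + 47880 = 123860

Portfolio A ($151,460)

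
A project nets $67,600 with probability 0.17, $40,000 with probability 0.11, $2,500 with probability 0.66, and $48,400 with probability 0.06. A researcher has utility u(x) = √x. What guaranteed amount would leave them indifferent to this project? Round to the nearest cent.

$12,633.76

E[u] = 0.17·√67600 + 0.11·√40000 + 0.66·√2500 + 0.06·√48400 = 0.17·260 + 0.11·200 + 0.66·50 + 0.06·220 = 112.4
CE = (112.4)² = 12633.76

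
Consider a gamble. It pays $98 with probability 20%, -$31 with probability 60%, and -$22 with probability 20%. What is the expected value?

EV = 0.2 × 98 + 0.6 × (-31) + 0.2 × (-22) = 19.6 − 18.6 − 4.4 = -3.4

-$3.40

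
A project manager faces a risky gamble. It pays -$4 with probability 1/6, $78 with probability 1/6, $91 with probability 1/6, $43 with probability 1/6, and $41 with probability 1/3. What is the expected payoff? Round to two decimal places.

EV = 1/6 × (-4) + 1/6 × 78 + 1/6 × 91 + 1/6 × 43 + 1/3 × 41 = -0.6667 + 13 + 15.1667 + 7.1667 + 13.6667 = 48.3333

$48.33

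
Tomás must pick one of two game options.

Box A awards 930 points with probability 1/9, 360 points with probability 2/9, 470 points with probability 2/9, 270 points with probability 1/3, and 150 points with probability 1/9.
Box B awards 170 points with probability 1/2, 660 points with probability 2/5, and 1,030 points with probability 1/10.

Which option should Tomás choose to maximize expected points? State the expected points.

Box B (452 points)

Box A = 1/9 × 930 + 2/9 × 360 + 2/9 × 470 + 1/3 × 270 + 1/9 × 150 = 103.3333 + 80 + 104.4444 + 90 + 16.6667 = 394.4444
Box B = 1/2 × 170 + 2/5 × 660 + 1/10 × 1030 = 85 + 264 + 103 = 452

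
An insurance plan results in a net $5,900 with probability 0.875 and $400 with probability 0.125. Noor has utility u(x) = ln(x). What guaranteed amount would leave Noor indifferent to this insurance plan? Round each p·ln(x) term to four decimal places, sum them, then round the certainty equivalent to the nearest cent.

$4,214.56

E[u] = 0.875·ln(5900) + 0.125·ln(400) = 7.5974 + 0.7489 = 8.3463
CE = e^8.3463 ≈ 4214.56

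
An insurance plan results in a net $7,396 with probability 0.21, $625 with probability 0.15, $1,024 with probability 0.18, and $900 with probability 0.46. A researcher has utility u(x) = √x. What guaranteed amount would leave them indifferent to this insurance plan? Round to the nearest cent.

E[u] = 0.21·√7396 + 0.15·√625 + 0.18·√1024 + 0.46·√900 = 0.21·86 + 0.15·25 + 0.18·32 + 0.46·30 = 41.37
CE = (41.37)² = 1711.4769

$1,711.48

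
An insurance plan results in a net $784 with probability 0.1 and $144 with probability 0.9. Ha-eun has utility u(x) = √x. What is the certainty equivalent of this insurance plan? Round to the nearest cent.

E[u] = 0.1·√784 + 0.9·√144 = 0.1·28 + 0.9·12 = 13.6
CE = (13.6)² = 184.96

$184.96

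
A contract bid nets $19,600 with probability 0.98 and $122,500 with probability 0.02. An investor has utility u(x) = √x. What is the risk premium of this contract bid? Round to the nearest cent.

E[u] = 0.98·√19600 + 0.02·√122500 = 0.98·140 + 0.02·350 = 144.2
CE = (144.2)² = 20793.64
Risk premium = EV − CE = 21658 − 20793.64 = 864.36

$864.36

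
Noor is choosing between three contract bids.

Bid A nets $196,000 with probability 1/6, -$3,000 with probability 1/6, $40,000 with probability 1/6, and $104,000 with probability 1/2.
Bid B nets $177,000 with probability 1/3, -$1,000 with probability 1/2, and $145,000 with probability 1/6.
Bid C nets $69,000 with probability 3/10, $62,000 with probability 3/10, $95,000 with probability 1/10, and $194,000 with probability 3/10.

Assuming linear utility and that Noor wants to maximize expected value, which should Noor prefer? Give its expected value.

Bid A = 1/6 × 196000 + 1/6 × (-3000) + 1/6 × 40000 + 1/2 × 104000 = 32666.6667 − 500 + 6666.6667 + 52000 = 90833.3333
Bid B = 1/3 × 177000 + 1/2 × (-1000) + 1/6 × 145000 = 59000 − 500 + 24166.6667 = 82666.6667
Bid C = 3/10 × 69000 + 3/10 × 62000 + 1/10 × 95000 + 3/10 × 194000 = 20700 + 18600 + 9500 + 58200 = 107000

Bid C ($107,000)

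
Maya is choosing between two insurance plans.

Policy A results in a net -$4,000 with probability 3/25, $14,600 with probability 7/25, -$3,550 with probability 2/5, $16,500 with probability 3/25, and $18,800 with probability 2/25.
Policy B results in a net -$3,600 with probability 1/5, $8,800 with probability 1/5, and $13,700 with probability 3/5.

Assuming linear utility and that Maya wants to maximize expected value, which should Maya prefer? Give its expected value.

Policy B ($9,260)

Policy A = 3/25 × (-4000) + 7/25 × 14600 + 2/5 × (-3550) + 3/25 × 16500 + 2/25 × 18800 = -480 + 4088 − 1420 + 1980 + 1504 = 5672
Policy B = 1/5 × (-3600) + 1/5 × 8800 + 3/5 × 13700 = -720 + 1760 + 8220 = 9260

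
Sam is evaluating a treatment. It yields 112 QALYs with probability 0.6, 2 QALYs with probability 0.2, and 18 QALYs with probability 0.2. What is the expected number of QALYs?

EV = 0.6 × 112 + 0.2 × 2 + 0.2 × 18 = 67.2 + 0.4 + 3.6 = 71.2

71.2 QALYs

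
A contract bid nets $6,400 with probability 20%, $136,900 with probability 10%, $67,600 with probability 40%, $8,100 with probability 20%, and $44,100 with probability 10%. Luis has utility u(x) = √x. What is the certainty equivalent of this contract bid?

$38,416

E[u] = 0.2·√6400 + 0.1·√136900 + 0.4·√67600 + 0.2·√8100 + 0.1·√44100 = 0.2·80 + 0.1·370 + 0.4·260 + 0.2·90 + 0.1·210 = 196
CE = (196)² = 38416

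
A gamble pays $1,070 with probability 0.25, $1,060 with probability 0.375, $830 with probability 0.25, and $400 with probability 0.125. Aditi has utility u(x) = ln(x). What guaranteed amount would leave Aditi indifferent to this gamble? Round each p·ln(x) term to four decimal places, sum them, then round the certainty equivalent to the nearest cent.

$884.92

E[u] = 0.25·ln(1070) + 0.375·ln(1060) + 0.25·ln(830) + 0.125·ln(400) = 1.7439 + 2.6123 + 1.6804 + 0.7489 = 6.7855
CE = e^6.7855 ≈ 884.92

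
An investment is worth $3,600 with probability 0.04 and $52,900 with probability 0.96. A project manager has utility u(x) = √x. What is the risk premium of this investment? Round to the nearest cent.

E[u] = 0.04·√3600 + 0.96·√52900 = 0.04·60 + 0.96·230 = 223.2
CE = (223.2)² = 49818.24
Risk premium = EV − CE = 50928 − 49818.24 = 1109.76

$1,109.76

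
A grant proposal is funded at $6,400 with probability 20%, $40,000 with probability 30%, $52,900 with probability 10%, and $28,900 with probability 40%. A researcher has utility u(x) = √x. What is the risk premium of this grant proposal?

E[u] = 0.2·√6400 + 0.3·√40000 + 0.1·√52900 + 0.4·√28900 = 0.2·80 + 0.3·200 + 0.1·230 + 0.4·170 = 167
CE = (167)² = 27889
Risk premium = EV − CE = 30130 − 27889 = 2241

$2,241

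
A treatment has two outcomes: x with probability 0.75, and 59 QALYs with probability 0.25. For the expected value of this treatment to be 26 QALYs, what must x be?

x = 15 QALYs

0.75·x + 0.25·59 = 26
0.75·x = 26 − 14.75 = 11.25
x = 11.25 / 0.75 = 15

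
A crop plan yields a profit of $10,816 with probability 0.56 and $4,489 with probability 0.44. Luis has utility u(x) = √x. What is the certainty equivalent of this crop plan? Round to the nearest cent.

$7,694.80

E[u] = 0.56·√10816 + 0.44·√4489 = 0.56·104 + 0.44·67 = 87.72
CE = (87.72)² = 7694.7984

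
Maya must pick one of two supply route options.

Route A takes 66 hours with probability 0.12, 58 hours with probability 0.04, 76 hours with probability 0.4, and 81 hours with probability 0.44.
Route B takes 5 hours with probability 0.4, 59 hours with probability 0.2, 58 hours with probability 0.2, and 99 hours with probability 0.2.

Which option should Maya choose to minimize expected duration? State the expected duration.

Route A = 0.12 × 66 + 0.04 × 58 + 0.4 × 76 + 0.44 × 81 = 7.92 + 2.32 + 30.4 + 35.64 = 76.28
Route B = 0.4 × 5 + 0.2 × 59 + 0.2 × 58 + 0.2 × 99 = 2 + 11.8 + 11.6 + 19.8 = 45.2

Route B (45.2 hours)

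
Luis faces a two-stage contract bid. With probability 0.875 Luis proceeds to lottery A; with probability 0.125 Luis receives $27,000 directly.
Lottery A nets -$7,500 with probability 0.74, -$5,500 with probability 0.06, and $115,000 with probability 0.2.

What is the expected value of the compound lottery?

$18,355

EV(A) = 0.74 × (-7500) + 0.06 × (-5500) + 0.2 × 115000 = -5550 − 330 + 23000 = 17120
Branch B: 27000 (certain)
Overall = 0.875 × 17120 + 0.125 × 27000 = 14980 + 3375 = 18355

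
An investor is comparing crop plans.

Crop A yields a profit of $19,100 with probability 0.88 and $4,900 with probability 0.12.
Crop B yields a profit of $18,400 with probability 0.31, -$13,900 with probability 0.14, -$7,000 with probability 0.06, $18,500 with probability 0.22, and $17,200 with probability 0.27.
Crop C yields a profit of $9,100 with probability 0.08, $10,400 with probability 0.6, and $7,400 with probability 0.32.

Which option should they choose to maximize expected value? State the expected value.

Crop A = 0.88 × 19100 + 0.12 × 4900 = 16808 + 588 = 17396
Crop B = 0.31 × 18400 + 0.14 × (-13900) + 0.06 × (-7000) + 0.22 × 18500 + 0.27 × 17200 = 5704 − 1946 − 420 + 4070 + 4644 = 12052
Crop C = 0.08 × 9100 + 0.6 × 10400 + 0.32 × 7400 = 728 + 6240 + 2368 = 9336

Crop A ($17,396)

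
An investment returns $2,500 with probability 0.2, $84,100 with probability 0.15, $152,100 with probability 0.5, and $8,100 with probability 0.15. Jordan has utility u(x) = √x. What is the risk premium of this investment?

$21,736

E[u] = 0.2·√2500 + 0.15·√84100 + 0.5·√152100 + 0.15·√8100 = 0.2·50 + 0.15·290 + 0.5·390 + 0.15·90 = 262
CE = (262)² = 68644
Risk premium = EV − CE = 90380 − 68644 = 21736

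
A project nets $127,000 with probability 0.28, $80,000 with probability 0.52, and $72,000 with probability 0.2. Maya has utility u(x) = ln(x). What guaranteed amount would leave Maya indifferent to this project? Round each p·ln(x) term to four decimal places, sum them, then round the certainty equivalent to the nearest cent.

$89,152.17

E[u] = 0.28·ln(127000) + 0.52·ln(80000) + 0.2·ln(72000) = 3.2905 + 5.8707 + 2.2369 = 11.3981
CE = e^11.3981 ≈ 89152.17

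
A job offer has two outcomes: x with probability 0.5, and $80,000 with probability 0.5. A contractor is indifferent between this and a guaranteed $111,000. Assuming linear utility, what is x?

0.5·x + 0.5·80000 = 111000
0.5·x = 111000 − 40000 = 71000
x = 71000 / 0.5 = 142000

x = $142,000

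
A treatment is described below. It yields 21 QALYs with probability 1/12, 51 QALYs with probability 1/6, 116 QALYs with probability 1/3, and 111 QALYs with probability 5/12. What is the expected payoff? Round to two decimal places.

95.17 QALYs

EV = 1/12 × 21 + 1/6 × 51 + 1/3 × 116 + 5/12 × 111 = 1.75 + 8.5 + 38.6667 + 46.25 = 95.1667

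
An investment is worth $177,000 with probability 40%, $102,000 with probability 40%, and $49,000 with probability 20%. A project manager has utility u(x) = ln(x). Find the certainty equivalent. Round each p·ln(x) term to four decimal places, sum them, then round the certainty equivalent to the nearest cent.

$109,820.23

E[u] = 0.4·ln(177000) + 0.4·ln(102000) + 0.2·ln(49000) = 4.8336 + 4.6131 + 2.1599 = 11.6066
CE = e^11.6066 ≈ 109820.23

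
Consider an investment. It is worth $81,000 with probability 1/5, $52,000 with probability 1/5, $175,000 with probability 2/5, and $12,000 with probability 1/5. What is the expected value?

EV = 1/5 × 81000 + 1/5 × 52000 + 2/5 × 175000 + 1/5 × 12000 = 16200 + 10400 + 70000 + 2400 = 99000

$99,000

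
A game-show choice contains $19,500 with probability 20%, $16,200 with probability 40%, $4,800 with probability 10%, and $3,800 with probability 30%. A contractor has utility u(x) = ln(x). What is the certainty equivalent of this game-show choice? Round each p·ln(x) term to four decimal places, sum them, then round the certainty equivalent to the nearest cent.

E[u] = 0.2·ln(19500) + 0.4·ln(16200) + 0.1·ln(4800) + 0.3·ln(3800) = 1.9756 + 3.8771 + 0.8476 + 2.4728 = 9.1731
CE = e^9.1731 ≈ 9634.45

$9,634.45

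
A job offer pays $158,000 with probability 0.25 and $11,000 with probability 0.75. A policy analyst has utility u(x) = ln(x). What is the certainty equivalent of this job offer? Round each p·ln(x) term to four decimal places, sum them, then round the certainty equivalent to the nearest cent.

E[u] = 0.25·ln(158000) + 0.75·ln(11000) = 2.9926 + 6.9792 = 9.9718
CE = e^9.9718 ≈ 21414.00

$21,414.00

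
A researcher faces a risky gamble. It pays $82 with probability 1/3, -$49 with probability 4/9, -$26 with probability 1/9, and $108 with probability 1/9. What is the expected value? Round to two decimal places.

EV = 1/3 × 82 + 4/9 × (-49) + 1/9 × (-26) + 1/9 × 108 = 27.3333 − 21.7778 − 2.8889 + 12 = 14.6667

$14.67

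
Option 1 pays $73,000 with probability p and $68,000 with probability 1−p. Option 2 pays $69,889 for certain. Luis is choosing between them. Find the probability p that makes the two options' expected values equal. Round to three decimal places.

p·73000 + (1−p)·68000 = 69889
5000p + 68000 = 69889
p = (69889 − 68000) / 5000

p = 0.378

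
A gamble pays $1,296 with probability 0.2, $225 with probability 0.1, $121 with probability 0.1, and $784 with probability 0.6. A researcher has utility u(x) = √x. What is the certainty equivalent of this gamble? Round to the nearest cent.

E[u] = 0.2·√1296 + 0.1·√225 + 0.1·√121 + 0.6·√784 = 0.2·36 + 0.1·15 + 0.1·11 + 0.6·28 = 26.6
CE = (26.6)² = 707.56

$707.56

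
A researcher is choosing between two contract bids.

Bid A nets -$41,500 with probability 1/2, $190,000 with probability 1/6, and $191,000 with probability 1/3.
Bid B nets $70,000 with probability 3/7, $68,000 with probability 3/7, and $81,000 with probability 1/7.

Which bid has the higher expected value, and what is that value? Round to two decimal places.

Bid A = 1/2 × (-41500) + 1/6 × 190000 + 1/3 × 191000 = -20750 + 31666.6667 + 63666.6667 = 74583.3333
Bid B = 3/7 × 70000 + 3/7 × 68000 + 1/7 × 81000 = 30000 + 29142.8571 + 11571.4286 = 70714.2857

Bid A ($74,583.33)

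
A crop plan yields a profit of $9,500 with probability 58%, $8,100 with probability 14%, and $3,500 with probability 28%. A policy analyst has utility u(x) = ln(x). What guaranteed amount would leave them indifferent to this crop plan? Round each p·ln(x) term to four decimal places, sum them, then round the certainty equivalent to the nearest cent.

E[u] = 0.58·ln(9500) + 0.14·ln(8100) + 0.28·ln(3500) = 5.3122 + 1.2599 + 2.2849 = 8.8570
CE = e^8.8570 ≈ 7023.38

$7,023.38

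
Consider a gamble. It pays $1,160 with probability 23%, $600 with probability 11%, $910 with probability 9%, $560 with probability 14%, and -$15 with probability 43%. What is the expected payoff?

EV = 0.23 × 1160 + 0.11 × 600 + 0.09 × 910 + 0.14 × 560 + 0.43 × (-15) = 266.8 + 66 + 81.9 + 78.4 − 6.45 = 486.65

$486.65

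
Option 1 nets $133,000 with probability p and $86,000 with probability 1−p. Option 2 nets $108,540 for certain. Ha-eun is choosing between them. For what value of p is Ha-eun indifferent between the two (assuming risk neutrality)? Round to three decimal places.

p·133000 + (1−p)·86000 = 108540
47000p + 86000 = 108540
p = (108540 − 86000) / 47000

p = 0.480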